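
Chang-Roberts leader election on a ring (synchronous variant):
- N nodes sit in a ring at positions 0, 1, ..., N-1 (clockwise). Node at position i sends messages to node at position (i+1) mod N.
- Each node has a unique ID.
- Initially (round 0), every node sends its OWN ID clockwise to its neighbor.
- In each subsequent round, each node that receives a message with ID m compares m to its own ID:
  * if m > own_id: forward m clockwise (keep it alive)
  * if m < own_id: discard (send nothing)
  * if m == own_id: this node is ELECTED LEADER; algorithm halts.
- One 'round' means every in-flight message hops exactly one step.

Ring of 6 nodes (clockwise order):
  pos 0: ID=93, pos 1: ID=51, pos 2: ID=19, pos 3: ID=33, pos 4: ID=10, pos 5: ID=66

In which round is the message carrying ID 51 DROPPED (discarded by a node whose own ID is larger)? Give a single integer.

Round 1: pos1(id51) recv 93: fwd; pos2(id19) recv 51: fwd; pos3(id33) recv 19: drop; pos4(id10) recv 33: fwd; pos5(id66) recv 10: drop; pos0(id93) recv 66: drop
Round 2: pos2(id19) recv 93: fwd; pos3(id33) recv 51: fwd; pos5(id66) recv 33: drop
Round 3: pos3(id33) recv 93: fwd; pos4(id10) recv 51: fwd
Round 4: pos4(id10) recv 93: fwd; pos5(id66) recv 51: drop
Round 5: pos5(id66) recv 93: fwd
Round 6: pos0(id93) recv 93: ELECTED
Message ID 51 originates at pos 1; dropped at pos 5 in round 4

Answer: 4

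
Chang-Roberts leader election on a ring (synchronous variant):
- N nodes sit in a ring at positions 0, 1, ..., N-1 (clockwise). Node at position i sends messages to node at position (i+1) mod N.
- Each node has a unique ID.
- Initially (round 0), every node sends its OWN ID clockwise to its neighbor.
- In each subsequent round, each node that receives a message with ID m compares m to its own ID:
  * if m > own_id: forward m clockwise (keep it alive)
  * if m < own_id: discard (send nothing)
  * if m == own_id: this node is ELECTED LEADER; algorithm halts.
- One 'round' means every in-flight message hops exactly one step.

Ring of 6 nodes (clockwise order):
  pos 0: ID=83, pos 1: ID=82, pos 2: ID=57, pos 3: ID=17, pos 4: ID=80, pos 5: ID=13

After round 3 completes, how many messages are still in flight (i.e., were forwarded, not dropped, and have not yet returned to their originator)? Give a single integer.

Answer: 2

Derivation:
Round 1: pos1(id82) recv 83: fwd; pos2(id57) recv 82: fwd; pos3(id17) recv 57: fwd; pos4(id80) recv 17: drop; pos5(id13) recv 80: fwd; pos0(id83) recv 13: drop
Round 2: pos2(id57) recv 83: fwd; pos3(id17) recv 82: fwd; pos4(id80) recv 57: drop; pos0(id83) recv 80: drop
Round 3: pos3(id17) recv 83: fwd; pos4(id80) recv 82: fwd
After round 3: 2 messages still in flight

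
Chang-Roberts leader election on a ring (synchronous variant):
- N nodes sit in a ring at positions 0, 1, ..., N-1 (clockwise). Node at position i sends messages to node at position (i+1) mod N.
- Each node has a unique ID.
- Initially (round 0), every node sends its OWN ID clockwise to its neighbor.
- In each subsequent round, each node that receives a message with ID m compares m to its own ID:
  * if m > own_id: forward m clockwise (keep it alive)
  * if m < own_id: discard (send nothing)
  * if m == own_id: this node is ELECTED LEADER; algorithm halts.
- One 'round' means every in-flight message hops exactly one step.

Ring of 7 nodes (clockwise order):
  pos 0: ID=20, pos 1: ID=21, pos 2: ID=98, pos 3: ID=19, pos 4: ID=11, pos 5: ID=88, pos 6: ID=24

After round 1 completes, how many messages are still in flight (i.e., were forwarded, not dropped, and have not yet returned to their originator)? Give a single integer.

Round 1: pos1(id21) recv 20: drop; pos2(id98) recv 21: drop; pos3(id19) recv 98: fwd; pos4(id11) recv 19: fwd; pos5(id88) recv 11: drop; pos6(id24) recv 88: fwd; pos0(id20) recv 24: fwd
After round 1: 4 messages still in flight

Answer: 4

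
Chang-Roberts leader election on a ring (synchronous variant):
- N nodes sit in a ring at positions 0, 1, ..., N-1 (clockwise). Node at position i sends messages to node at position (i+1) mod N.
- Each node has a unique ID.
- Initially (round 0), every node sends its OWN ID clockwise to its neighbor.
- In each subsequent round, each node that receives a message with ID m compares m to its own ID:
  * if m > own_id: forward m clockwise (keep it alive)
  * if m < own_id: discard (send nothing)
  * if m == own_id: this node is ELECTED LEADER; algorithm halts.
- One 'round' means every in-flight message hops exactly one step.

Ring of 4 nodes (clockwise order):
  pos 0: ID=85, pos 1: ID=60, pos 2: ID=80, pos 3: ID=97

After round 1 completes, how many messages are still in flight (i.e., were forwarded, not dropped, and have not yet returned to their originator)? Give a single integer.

Round 1: pos1(id60) recv 85: fwd; pos2(id80) recv 60: drop; pos3(id97) recv 80: drop; pos0(id85) recv 97: fwd
After round 1: 2 messages still in flight

Answer: 2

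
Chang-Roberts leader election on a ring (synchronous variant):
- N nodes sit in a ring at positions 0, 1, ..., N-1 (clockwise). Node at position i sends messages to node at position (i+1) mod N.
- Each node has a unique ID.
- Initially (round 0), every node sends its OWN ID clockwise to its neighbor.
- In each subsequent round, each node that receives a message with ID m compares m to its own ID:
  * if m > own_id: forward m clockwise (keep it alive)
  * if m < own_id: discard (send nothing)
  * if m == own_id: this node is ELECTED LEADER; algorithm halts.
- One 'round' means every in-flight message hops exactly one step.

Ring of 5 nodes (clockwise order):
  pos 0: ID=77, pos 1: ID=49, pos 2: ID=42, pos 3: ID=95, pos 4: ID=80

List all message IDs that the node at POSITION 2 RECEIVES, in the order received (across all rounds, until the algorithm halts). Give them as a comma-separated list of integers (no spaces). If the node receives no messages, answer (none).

Round 1: pos1(id49) recv 77: fwd; pos2(id42) recv 49: fwd; pos3(id95) recv 42: drop; pos4(id80) recv 95: fwd; pos0(id77) recv 80: fwd
Round 2: pos2(id42) recv 77: fwd; pos3(id95) recv 49: drop; pos0(id77) recv 95: fwd; pos1(id49) recv 80: fwd
Round 3: pos3(id95) recv 77: drop; pos1(id49) recv 95: fwd; pos2(id42) recv 80: fwd
Round 4: pos2(id42) recv 95: fwd; pos3(id95) recv 80: drop
Round 5: pos3(id95) recv 95: ELECTED

Answer: 49,77,80,95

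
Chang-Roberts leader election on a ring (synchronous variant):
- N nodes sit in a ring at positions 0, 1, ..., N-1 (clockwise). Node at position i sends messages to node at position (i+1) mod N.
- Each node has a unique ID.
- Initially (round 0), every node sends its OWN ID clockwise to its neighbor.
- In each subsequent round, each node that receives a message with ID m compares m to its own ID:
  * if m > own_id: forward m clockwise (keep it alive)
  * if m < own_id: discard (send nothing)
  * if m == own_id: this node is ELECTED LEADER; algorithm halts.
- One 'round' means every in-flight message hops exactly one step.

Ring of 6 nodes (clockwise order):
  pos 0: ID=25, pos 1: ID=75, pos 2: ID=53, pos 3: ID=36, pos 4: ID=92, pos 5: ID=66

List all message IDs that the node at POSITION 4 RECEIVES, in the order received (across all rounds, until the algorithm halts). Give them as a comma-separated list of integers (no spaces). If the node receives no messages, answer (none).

Round 1: pos1(id75) recv 25: drop; pos2(id53) recv 75: fwd; pos3(id36) recv 53: fwd; pos4(id92) recv 36: drop; pos5(id66) recv 92: fwd; pos0(id25) recv 66: fwd
Round 2: pos3(id36) recv 75: fwd; pos4(id92) recv 53: drop; pos0(id25) recv 92: fwd; pos1(id75) recv 66: drop
Round 3: pos4(id92) recv 75: drop; pos1(id75) recv 92: fwd
Round 4: pos2(id53) recv 92: fwd
Round 5: pos3(id36) recv 92: fwd
Round 6: pos4(id92) recv 92: ELECTED

Answer: 36,53,75,92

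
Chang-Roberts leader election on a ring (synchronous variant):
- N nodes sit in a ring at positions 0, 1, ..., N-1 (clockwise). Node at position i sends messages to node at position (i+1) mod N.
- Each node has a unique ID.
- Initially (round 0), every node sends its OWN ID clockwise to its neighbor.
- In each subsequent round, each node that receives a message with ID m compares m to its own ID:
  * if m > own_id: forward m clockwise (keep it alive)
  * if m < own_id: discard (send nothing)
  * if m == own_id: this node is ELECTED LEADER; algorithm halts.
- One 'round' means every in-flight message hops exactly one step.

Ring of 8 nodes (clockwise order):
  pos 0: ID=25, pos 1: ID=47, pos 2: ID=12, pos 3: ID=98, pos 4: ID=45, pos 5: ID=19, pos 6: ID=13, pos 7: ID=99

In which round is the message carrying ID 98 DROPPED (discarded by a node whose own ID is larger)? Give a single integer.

Answer: 4

Derivation:
Round 1: pos1(id47) recv 25: drop; pos2(id12) recv 47: fwd; pos3(id98) recv 12: drop; pos4(id45) recv 98: fwd; pos5(id19) recv 45: fwd; pos6(id13) recv 19: fwd; pos7(id99) recv 13: drop; pos0(id25) recv 99: fwd
Round 2: pos3(id98) recv 47: drop; pos5(id19) recv 98: fwd; pos6(id13) recv 45: fwd; pos7(id99) recv 19: drop; pos1(id47) recv 99: fwd
Round 3: pos6(id13) recv 98: fwd; pos7(id99) recv 45: drop; pos2(id12) recv 99: fwd
Round 4: pos7(id99) recv 98: drop; pos3(id98) recv 99: fwd
Round 5: pos4(id45) recv 99: fwd
Round 6: pos5(id19) recv 99: fwd
Round 7: pos6(id13) recv 99: fwd
Round 8: pos7(id99) recv 99: ELECTED
Message ID 98 originates at pos 3; dropped at pos 7 in round 4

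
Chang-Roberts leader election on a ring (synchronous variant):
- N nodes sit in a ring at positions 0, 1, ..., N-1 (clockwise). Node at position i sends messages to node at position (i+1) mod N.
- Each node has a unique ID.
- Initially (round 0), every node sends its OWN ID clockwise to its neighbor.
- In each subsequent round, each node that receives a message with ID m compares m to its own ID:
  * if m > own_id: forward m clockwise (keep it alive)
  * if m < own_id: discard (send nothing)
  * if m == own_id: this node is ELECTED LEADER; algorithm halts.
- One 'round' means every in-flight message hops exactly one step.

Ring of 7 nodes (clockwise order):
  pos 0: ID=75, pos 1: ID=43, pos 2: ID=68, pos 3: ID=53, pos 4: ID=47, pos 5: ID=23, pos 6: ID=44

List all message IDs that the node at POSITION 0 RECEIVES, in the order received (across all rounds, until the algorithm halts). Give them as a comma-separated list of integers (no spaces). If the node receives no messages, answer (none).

Round 1: pos1(id43) recv 75: fwd; pos2(id68) recv 43: drop; pos3(id53) recv 68: fwd; pos4(id47) recv 53: fwd; pos5(id23) recv 47: fwd; pos6(id44) recv 23: drop; pos0(id75) recv 44: drop
Round 2: pos2(id68) recv 75: fwd; pos4(id47) recv 68: fwd; pos5(id23) recv 53: fwd; pos6(id44) recv 47: fwd
Round 3: pos3(id53) recv 75: fwd; pos5(id23) recv 68: fwd; pos6(id44) recv 53: fwd; pos0(id75) recv 47: drop
Round 4: pos4(id47) recv 75: fwd; pos6(id44) recv 68: fwd; pos0(id75) recv 53: drop
Round 5: pos5(id23) recv 75: fwd; pos0(id75) recv 68: drop
Round 6: pos6(id44) recv 75: fwd
Round 7: pos0(id75) recv 75: ELECTED

Answer: 44,47,53,68,75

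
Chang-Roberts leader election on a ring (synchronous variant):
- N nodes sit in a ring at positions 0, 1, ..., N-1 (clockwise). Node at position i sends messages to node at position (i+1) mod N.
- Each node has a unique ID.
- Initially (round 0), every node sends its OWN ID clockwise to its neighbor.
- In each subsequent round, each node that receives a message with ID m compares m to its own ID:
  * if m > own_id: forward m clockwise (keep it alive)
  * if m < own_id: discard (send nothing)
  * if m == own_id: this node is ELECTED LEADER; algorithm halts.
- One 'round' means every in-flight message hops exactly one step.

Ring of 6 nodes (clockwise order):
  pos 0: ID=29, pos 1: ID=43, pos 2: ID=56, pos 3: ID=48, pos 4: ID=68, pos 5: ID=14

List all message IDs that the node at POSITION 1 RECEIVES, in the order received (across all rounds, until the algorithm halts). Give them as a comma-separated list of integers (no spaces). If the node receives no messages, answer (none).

Answer: 29,68

Derivation:
Round 1: pos1(id43) recv 29: drop; pos2(id56) recv 43: drop; pos3(id48) recv 56: fwd; pos4(id68) recv 48: drop; pos5(id14) recv 68: fwd; pos0(id29) recv 14: drop
Round 2: pos4(id68) recv 56: drop; pos0(id29) recv 68: fwd
Round 3: pos1(id43) recv 68: fwd
Round 4: pos2(id56) recv 68: fwd
Round 5: pos3(id48) recv 68: fwd
Round 6: pos4(id68) recv 68: ELECTED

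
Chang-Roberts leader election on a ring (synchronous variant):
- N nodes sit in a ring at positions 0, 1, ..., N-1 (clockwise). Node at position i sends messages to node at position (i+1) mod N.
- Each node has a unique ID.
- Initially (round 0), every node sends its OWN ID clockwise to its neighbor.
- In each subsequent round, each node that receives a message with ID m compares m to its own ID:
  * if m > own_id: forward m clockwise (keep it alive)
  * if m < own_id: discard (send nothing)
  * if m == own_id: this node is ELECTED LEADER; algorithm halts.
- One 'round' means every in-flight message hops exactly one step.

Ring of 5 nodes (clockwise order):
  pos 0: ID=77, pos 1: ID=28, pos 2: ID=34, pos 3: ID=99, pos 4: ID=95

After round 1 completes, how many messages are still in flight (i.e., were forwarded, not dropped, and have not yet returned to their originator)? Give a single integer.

Round 1: pos1(id28) recv 77: fwd; pos2(id34) recv 28: drop; pos3(id99) recv 34: drop; pos4(id95) recv 99: fwd; pos0(id77) recv 95: fwd
After round 1: 3 messages still in flight

Answer: 3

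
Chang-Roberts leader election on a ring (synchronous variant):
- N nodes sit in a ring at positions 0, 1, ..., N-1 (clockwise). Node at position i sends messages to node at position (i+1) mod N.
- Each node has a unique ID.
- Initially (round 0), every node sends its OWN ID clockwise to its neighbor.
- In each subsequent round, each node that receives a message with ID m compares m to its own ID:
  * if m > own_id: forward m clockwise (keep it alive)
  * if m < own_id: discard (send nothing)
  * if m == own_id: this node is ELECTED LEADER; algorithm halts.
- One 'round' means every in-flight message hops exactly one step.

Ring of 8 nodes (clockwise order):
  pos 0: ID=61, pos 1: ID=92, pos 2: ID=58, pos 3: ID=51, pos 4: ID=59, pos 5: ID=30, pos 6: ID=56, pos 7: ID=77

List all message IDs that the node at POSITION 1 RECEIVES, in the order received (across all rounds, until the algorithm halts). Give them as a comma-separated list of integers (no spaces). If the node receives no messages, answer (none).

Round 1: pos1(id92) recv 61: drop; pos2(id58) recv 92: fwd; pos3(id51) recv 58: fwd; pos4(id59) recv 51: drop; pos5(id30) recv 59: fwd; pos6(id56) recv 30: drop; pos7(id77) recv 56: drop; pos0(id61) recv 77: fwd
Round 2: pos3(id51) recv 92: fwd; pos4(id59) recv 58: drop; pos6(id56) recv 59: fwd; pos1(id92) recv 77: drop
Round 3: pos4(id59) recv 92: fwd; pos7(id77) recv 59: drop
Round 4: pos5(id30) recv 92: fwd
Round 5: pos6(id56) recv 92: fwd
Round 6: pos7(id77) recv 92: fwd
Round 7: pos0(id61) recv 92: fwd
Round 8: pos1(id92) recv 92: ELECTED

Answer: 61,77,92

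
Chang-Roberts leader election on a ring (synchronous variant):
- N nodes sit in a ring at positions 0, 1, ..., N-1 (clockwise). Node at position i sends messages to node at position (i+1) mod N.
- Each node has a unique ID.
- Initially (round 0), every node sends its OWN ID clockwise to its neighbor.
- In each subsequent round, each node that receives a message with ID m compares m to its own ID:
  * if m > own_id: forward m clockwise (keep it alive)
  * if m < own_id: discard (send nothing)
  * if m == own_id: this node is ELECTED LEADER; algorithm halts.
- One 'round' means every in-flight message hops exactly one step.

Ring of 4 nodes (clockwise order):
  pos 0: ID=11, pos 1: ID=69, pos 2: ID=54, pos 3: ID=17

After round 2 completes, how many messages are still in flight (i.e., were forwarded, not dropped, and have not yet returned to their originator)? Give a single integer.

Answer: 2

Derivation:
Round 1: pos1(id69) recv 11: drop; pos2(id54) recv 69: fwd; pos3(id17) recv 54: fwd; pos0(id11) recv 17: fwd
Round 2: pos3(id17) recv 69: fwd; pos0(id11) recv 54: fwd; pos1(id69) recv 17: drop
After round 2: 2 messages still in flight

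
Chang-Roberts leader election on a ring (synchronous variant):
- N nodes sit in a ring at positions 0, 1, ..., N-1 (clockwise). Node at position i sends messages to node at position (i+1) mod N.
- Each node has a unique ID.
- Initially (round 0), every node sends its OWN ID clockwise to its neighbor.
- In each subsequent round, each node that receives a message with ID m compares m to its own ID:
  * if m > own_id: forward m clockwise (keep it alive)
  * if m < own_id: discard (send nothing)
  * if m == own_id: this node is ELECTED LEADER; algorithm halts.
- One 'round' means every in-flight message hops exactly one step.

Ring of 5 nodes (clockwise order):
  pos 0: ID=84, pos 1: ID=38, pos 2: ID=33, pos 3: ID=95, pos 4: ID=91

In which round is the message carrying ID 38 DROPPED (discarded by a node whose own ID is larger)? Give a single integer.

Answer: 2

Derivation:
Round 1: pos1(id38) recv 84: fwd; pos2(id33) recv 38: fwd; pos3(id95) recv 33: drop; pos4(id91) recv 95: fwd; pos0(id84) recv 91: fwd
Round 2: pos2(id33) recv 84: fwd; pos3(id95) recv 38: drop; pos0(id84) recv 95: fwd; pos1(id38) recv 91: fwd
Round 3: pos3(id95) recv 84: drop; pos1(id38) recv 95: fwd; pos2(id33) recv 91: fwd
Round 4: pos2(id33) recv 95: fwd; pos3(id95) recv 91: drop
Round 5: pos3(id95) recv 95: ELECTED
Message ID 38 originates at pos 1; dropped at pos 3 in round 2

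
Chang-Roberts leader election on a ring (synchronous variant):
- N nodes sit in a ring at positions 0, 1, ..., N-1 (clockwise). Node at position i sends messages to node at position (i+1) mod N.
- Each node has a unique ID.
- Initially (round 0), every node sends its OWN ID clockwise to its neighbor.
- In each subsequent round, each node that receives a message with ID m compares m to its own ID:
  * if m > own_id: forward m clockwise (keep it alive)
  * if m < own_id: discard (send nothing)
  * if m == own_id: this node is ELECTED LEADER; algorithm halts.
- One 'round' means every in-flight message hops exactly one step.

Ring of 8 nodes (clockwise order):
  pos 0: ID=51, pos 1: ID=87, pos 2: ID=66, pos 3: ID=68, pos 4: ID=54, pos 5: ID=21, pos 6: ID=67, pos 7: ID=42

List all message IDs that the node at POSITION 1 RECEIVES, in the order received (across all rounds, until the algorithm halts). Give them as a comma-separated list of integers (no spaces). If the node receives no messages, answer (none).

Answer: 51,67,68,87

Derivation:
Round 1: pos1(id87) recv 51: drop; pos2(id66) recv 87: fwd; pos3(id68) recv 66: drop; pos4(id54) recv 68: fwd; pos5(id21) recv 54: fwd; pos6(id67) recv 21: drop; pos7(id42) recv 67: fwd; pos0(id51) recv 42: drop
Round 2: pos3(id68) recv 87: fwd; pos5(id21) recv 68: fwd; pos6(id67) recv 54: drop; pos0(id51) recv 67: fwd
Round 3: pos4(id54) recv 87: fwd; pos6(id67) recv 68: fwd; pos1(id87) recv 67: drop
Round 4: pos5(id21) recv 87: fwd; pos7(id42) recv 68: fwd
Round 5: pos6(id67) recv 87: fwd; pos0(id51) recv 68: fwd
Round 6: pos7(id42) recv 87: fwd; pos1(id87) recv 68: drop
Round 7: pos0(id51) recv 87: fwd
Round 8: pos1(id87) recv 87: ELECTED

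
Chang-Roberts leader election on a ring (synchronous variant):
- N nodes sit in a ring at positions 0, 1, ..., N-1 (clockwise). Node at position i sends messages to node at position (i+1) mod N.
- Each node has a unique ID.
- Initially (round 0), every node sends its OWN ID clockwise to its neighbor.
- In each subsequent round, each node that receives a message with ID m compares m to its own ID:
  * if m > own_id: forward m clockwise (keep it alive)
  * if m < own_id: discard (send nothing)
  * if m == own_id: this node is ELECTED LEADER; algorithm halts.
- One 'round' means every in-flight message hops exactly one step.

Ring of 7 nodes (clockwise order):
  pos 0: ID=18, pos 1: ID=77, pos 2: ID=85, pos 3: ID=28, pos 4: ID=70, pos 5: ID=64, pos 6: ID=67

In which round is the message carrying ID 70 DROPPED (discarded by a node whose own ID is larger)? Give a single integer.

Answer: 4

Derivation:
Round 1: pos1(id77) recv 18: drop; pos2(id85) recv 77: drop; pos3(id28) recv 85: fwd; pos4(id70) recv 28: drop; pos5(id64) recv 70: fwd; pos6(id67) recv 64: drop; pos0(id18) recv 67: fwd
Round 2: pos4(id70) recv 85: fwd; pos6(id67) recv 70: fwd; pos1(id77) recv 67: drop
Round 3: pos5(id64) recv 85: fwd; pos0(id18) recv 70: fwd
Round 4: pos6(id67) recv 85: fwd; pos1(id77) recv 70: drop
Round 5: pos0(id18) recv 85: fwd
Round 6: pos1(id77) recv 85: fwd
Round 7: pos2(id85) recv 85: ELECTED
Message ID 70 originates at pos 4; dropped at pos 1 in round 4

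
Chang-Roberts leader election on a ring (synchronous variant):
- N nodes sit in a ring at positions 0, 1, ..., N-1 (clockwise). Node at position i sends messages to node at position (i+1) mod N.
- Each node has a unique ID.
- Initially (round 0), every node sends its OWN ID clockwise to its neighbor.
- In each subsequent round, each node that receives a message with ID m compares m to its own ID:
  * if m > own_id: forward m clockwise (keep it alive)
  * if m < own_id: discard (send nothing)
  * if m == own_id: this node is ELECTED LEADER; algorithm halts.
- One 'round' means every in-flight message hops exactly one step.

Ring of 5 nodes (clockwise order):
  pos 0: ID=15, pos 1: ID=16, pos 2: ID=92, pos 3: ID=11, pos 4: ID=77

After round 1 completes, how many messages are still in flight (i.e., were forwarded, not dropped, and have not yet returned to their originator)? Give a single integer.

Answer: 2

Derivation:
Round 1: pos1(id16) recv 15: drop; pos2(id92) recv 16: drop; pos3(id11) recv 92: fwd; pos4(id77) recv 11: drop; pos0(id15) recv 77: fwd
After round 1: 2 messages still in flight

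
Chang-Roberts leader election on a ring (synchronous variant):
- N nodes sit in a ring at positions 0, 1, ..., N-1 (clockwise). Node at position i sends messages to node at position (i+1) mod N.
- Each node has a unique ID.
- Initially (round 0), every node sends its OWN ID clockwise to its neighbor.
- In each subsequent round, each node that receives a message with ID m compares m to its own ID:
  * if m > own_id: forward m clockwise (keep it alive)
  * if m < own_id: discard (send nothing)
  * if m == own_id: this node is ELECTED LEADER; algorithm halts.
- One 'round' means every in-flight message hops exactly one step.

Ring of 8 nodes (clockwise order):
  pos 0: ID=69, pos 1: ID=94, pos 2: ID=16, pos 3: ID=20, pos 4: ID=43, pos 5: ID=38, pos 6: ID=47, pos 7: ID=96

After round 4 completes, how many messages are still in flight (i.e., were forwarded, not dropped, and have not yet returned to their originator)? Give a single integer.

Answer: 2

Derivation:
Round 1: pos1(id94) recv 69: drop; pos2(id16) recv 94: fwd; pos3(id20) recv 16: drop; pos4(id43) recv 20: drop; pos5(id38) recv 43: fwd; pos6(id47) recv 38: drop; pos7(id96) recv 47: drop; pos0(id69) recv 96: fwd
Round 2: pos3(id20) recv 94: fwd; pos6(id47) recv 43: drop; pos1(id94) recv 96: fwd
Round 3: pos4(id43) recv 94: fwd; pos2(id16) recv 96: fwd
Round 4: pos5(id38) recv 94: fwd; pos3(id20) recv 96: fwd
After round 4: 2 messages still in flight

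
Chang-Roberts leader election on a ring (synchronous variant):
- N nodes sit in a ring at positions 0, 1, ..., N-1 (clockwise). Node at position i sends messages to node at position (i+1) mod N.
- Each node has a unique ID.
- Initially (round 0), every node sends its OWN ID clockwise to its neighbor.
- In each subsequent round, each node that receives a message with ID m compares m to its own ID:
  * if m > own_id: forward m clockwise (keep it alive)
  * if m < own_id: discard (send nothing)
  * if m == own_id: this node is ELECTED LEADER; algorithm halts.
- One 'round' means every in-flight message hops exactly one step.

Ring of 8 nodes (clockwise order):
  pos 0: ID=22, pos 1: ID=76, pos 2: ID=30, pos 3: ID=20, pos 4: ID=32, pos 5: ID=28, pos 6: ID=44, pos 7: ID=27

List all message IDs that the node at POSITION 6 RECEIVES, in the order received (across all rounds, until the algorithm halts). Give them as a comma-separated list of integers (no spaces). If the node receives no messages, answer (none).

Round 1: pos1(id76) recv 22: drop; pos2(id30) recv 76: fwd; pos3(id20) recv 30: fwd; pos4(id32) recv 20: drop; pos5(id28) recv 32: fwd; pos6(id44) recv 28: drop; pos7(id27) recv 44: fwd; pos0(id22) recv 27: fwd
Round 2: pos3(id20) recv 76: fwd; pos4(id32) recv 30: drop; pos6(id44) recv 32: drop; pos0(id22) recv 44: fwd; pos1(id76) recv 27: drop
Round 3: pos4(id32) recv 76: fwd; pos1(id76) recv 44: drop
Round 4: pos5(id28) recv 76: fwd
Round 5: pos6(id44) recv 76: fwd
Round 6: pos7(id27) recv 76: fwd
Round 7: pos0(id22) recv 76: fwd
Round 8: pos1(id76) recv 76: ELECTED

Answer: 28,32,76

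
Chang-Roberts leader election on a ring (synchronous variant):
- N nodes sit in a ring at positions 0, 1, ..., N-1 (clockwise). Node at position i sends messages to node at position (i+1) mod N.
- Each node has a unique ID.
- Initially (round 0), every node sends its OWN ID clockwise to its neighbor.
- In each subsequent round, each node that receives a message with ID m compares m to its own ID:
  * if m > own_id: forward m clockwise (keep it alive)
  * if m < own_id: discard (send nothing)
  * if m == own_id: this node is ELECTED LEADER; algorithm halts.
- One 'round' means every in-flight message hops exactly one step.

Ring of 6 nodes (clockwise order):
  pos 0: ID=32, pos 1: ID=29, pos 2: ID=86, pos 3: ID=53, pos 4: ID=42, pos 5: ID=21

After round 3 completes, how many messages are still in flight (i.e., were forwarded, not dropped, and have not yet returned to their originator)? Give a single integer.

Answer: 3

Derivation:
Round 1: pos1(id29) recv 32: fwd; pos2(id86) recv 29: drop; pos3(id53) recv 86: fwd; pos4(id42) recv 53: fwd; pos5(id21) recv 42: fwd; pos0(id32) recv 21: drop
Round 2: pos2(id86) recv 32: drop; pos4(id42) recv 86: fwd; pos5(id21) recv 53: fwd; pos0(id32) recv 42: fwd
Round 3: pos5(id21) recv 86: fwd; pos0(id32) recv 53: fwd; pos1(id29) recv 42: fwd
After round 3: 3 messages still in flight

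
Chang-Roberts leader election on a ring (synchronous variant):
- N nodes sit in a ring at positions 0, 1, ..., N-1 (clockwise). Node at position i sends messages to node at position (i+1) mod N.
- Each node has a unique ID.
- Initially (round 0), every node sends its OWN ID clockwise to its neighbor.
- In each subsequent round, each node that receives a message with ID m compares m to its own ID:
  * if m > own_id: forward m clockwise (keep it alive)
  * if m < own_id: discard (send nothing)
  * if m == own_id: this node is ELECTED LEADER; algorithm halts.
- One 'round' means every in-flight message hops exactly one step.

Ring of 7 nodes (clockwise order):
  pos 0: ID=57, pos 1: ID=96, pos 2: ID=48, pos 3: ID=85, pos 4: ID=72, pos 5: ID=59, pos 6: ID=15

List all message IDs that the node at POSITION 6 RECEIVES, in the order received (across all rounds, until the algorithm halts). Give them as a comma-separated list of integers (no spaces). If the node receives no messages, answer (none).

Round 1: pos1(id96) recv 57: drop; pos2(id48) recv 96: fwd; pos3(id85) recv 48: drop; pos4(id72) recv 85: fwd; pos5(id59) recv 72: fwd; pos6(id15) recv 59: fwd; pos0(id57) recv 15: drop
Round 2: pos3(id85) recv 96: fwd; pos5(id59) recv 85: fwd; pos6(id15) recv 72: fwd; pos0(id57) recv 59: fwd
Round 3: pos4(id72) recv 96: fwd; pos6(id15) recv 85: fwd; pos0(id57) recv 72: fwd; pos1(id96) recv 59: drop
Round 4: pos5(id59) recv 96: fwd; pos0(id57) recv 85: fwd; pos1(id96) recv 72: drop
Round 5: pos6(id15) recv 96: fwd; pos1(id96) recv 85: drop
Round 6: pos0(id57) recv 96: fwd
Round 7: pos1(id96) recv 96: ELECTED

Answer: 59,72,85,96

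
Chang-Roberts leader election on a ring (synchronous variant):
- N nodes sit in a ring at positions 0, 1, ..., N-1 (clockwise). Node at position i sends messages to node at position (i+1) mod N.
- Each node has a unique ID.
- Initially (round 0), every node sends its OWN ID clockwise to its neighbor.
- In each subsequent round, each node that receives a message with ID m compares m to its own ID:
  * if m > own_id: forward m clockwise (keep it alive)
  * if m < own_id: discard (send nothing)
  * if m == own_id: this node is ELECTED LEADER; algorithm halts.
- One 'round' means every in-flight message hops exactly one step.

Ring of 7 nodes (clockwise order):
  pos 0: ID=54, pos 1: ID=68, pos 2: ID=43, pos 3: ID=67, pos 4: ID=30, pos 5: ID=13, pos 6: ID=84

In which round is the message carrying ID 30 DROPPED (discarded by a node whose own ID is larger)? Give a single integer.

Round 1: pos1(id68) recv 54: drop; pos2(id43) recv 68: fwd; pos3(id67) recv 43: drop; pos4(id30) recv 67: fwd; pos5(id13) recv 30: fwd; pos6(id84) recv 13: drop; pos0(id54) recv 84: fwd
Round 2: pos3(id67) recv 68: fwd; pos5(id13) recv 67: fwd; pos6(id84) recv 30: drop; pos1(id68) recv 84: fwd
Round 3: pos4(id30) recv 68: fwd; pos6(id84) recv 67: drop; pos2(id43) recv 84: fwd
Round 4: pos5(id13) recv 68: fwd; pos3(id67) recv 84: fwd
Round 5: pos6(id84) recv 68: drop; pos4(id30) recv 84: fwd
Round 6: pos5(id13) recv 84: fwd
Round 7: pos6(id84) recv 84: ELECTED
Message ID 30 originates at pos 4; dropped at pos 6 in round 2

Answer: 2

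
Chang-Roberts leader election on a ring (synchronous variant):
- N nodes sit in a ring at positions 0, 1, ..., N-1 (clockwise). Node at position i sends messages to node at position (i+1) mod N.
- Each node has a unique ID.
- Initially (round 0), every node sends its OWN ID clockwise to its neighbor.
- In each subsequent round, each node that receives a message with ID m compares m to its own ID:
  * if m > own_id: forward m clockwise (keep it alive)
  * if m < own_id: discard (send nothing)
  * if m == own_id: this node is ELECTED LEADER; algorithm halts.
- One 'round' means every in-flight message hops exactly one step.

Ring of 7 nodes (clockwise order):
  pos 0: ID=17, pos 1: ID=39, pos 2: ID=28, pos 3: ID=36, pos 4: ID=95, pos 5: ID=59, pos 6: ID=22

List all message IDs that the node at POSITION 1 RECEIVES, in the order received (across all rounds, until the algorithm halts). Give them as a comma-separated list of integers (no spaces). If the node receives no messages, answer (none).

Round 1: pos1(id39) recv 17: drop; pos2(id28) recv 39: fwd; pos3(id36) recv 28: drop; pos4(id95) recv 36: drop; pos5(id59) recv 95: fwd; pos6(id22) recv 59: fwd; pos0(id17) recv 22: fwd
Round 2: pos3(id36) recv 39: fwd; pos6(id22) recv 95: fwd; pos0(id17) recv 59: fwd; pos1(id39) recv 22: drop
Round 3: pos4(id95) recv 39: drop; pos0(id17) recv 95: fwd; pos1(id39) recv 59: fwd
Round 4: pos1(id39) recv 95: fwd; pos2(id28) recv 59: fwd
Round 5: pos2(id28) recv 95: fwd; pos3(id36) recv 59: fwd
Round 6: pos3(id36) recv 95: fwd; pos4(id95) recv 59: drop
Round 7: pos4(id95) recv 95: ELECTED

Answer: 17,22,59,95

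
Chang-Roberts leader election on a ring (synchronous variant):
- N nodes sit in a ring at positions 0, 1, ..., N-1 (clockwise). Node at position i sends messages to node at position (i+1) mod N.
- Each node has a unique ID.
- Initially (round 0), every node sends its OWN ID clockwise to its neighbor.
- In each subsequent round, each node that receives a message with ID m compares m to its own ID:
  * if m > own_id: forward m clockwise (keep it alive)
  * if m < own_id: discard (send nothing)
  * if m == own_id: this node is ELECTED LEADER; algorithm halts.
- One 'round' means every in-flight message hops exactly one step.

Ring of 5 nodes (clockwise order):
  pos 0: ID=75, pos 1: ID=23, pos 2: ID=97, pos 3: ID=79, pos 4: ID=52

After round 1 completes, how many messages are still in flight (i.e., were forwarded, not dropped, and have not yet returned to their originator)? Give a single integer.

Round 1: pos1(id23) recv 75: fwd; pos2(id97) recv 23: drop; pos3(id79) recv 97: fwd; pos4(id52) recv 79: fwd; pos0(id75) recv 52: drop
After round 1: 3 messages still in flight

Answer: 3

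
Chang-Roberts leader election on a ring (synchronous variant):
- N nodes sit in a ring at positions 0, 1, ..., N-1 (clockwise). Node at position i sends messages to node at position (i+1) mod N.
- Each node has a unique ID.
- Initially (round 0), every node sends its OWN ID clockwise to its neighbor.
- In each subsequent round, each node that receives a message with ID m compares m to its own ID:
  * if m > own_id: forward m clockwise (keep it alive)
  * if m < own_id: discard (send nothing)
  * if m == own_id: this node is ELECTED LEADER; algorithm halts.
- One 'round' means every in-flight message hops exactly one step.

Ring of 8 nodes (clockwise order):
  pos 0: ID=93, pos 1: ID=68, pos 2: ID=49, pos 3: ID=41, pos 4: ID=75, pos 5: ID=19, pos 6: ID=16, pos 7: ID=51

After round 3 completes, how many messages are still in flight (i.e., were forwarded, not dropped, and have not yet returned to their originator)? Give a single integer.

Round 1: pos1(id68) recv 93: fwd; pos2(id49) recv 68: fwd; pos3(id41) recv 49: fwd; pos4(id75) recv 41: drop; pos5(id19) recv 75: fwd; pos6(id16) recv 19: fwd; pos7(id51) recv 16: drop; pos0(id93) recv 51: drop
Round 2: pos2(id49) recv 93: fwd; pos3(id41) recv 68: fwd; pos4(id75) recv 49: drop; pos6(id16) recv 75: fwd; pos7(id51) recv 19: drop
Round 3: pos3(id41) recv 93: fwd; pos4(id75) recv 68: drop; pos7(id51) recv 75: fwd
After round 3: 2 messages still in flight

Answer: 2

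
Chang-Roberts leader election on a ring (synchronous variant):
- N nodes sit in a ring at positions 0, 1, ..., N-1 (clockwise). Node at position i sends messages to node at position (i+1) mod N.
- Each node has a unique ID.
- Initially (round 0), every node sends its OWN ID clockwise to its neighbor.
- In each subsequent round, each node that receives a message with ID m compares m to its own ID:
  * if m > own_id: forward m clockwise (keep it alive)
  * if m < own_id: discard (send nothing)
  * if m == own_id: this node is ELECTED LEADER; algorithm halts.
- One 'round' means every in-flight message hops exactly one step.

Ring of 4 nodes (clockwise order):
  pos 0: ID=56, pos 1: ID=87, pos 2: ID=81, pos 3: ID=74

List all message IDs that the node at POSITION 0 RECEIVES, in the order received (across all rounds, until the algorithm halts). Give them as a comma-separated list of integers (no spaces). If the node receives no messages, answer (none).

Answer: 74,81,87

Derivation:
Round 1: pos1(id87) recv 56: drop; pos2(id81) recv 87: fwd; pos3(id74) recv 81: fwd; pos0(id56) recv 74: fwd
Round 2: pos3(id74) recv 87: fwd; pos0(id56) recv 81: fwd; pos1(id87) recv 74: drop
Round 3: pos0(id56) recv 87: fwd; pos1(id87) recv 81: drop
Round 4: pos1(id87) recv 87: ELECTED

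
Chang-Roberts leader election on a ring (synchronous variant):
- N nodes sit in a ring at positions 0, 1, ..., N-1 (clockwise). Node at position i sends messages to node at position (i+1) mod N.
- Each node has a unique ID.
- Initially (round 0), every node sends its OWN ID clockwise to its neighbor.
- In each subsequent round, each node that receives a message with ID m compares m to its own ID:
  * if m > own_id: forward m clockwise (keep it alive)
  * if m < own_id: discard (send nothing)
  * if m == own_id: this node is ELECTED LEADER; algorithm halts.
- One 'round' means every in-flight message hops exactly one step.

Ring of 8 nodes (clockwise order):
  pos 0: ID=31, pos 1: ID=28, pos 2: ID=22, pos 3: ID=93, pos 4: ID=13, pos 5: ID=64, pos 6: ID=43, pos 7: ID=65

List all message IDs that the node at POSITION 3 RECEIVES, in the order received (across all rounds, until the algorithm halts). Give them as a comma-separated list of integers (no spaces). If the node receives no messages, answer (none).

Round 1: pos1(id28) recv 31: fwd; pos2(id22) recv 28: fwd; pos3(id93) recv 22: drop; pos4(id13) recv 93: fwd; pos5(id64) recv 13: drop; pos6(id43) recv 64: fwd; pos7(id65) recv 43: drop; pos0(id31) recv 65: fwd
Round 2: pos2(id22) recv 31: fwd; pos3(id93) recv 28: drop; pos5(id64) recv 93: fwd; pos7(id65) recv 64: drop; pos1(id28) recv 65: fwd
Round 3: pos3(id93) recv 31: drop; pos6(id43) recv 93: fwd; pos2(id22) recv 65: fwd
Round 4: pos7(id65) recv 93: fwd; pos3(id93) recv 65: drop
Round 5: pos0(id31) recv 93: fwd
Round 6: pos1(id28) recv 93: fwd
Round 7: pos2(id22) recv 93: fwd
Round 8: pos3(id93) recv 93: ELECTED

Answer: 22,28,31,65,93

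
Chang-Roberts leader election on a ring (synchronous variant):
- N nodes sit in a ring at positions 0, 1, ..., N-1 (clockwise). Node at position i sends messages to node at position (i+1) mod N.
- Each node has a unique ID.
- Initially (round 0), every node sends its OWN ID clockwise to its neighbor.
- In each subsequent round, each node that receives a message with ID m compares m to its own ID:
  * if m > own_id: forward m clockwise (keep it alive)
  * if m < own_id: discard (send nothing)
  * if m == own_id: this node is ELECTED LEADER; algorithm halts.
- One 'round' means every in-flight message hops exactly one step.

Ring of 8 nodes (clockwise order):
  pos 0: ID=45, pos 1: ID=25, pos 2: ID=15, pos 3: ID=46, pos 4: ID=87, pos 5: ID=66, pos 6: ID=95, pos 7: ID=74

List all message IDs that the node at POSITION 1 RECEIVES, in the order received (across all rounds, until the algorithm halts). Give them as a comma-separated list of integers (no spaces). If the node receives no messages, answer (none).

Round 1: pos1(id25) recv 45: fwd; pos2(id15) recv 25: fwd; pos3(id46) recv 15: drop; pos4(id87) recv 46: drop; pos5(id66) recv 87: fwd; pos6(id95) recv 66: drop; pos7(id74) recv 95: fwd; pos0(id45) recv 74: fwd
Round 2: pos2(id15) recv 45: fwd; pos3(id46) recv 25: drop; pos6(id95) recv 87: drop; pos0(id45) recv 95: fwd; pos1(id25) recv 74: fwd
Round 3: pos3(id46) recv 45: drop; pos1(id25) recv 95: fwd; pos2(id15) recv 74: fwd
Round 4: pos2(id15) recv 95: fwd; pos3(id46) recv 74: fwd
Round 5: pos3(id46) recv 95: fwd; pos4(id87) recv 74: drop
Round 6: pos4(id87) recv 95: fwd
Round 7: pos5(id66) recv 95: fwd
Round 8: pos6(id95) recv 95: ELECTED

Answer: 45,74,95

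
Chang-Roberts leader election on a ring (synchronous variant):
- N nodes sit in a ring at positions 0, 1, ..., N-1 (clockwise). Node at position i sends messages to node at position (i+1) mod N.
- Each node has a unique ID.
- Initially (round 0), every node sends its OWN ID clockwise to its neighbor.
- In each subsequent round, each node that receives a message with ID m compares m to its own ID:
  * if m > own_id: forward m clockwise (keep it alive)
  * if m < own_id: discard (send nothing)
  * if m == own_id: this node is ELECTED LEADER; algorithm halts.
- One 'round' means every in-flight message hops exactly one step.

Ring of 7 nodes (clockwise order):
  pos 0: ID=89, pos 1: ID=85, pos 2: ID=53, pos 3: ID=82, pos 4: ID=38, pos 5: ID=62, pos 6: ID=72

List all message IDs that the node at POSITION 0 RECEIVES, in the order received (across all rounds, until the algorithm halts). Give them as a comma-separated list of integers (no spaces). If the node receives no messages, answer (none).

Round 1: pos1(id85) recv 89: fwd; pos2(id53) recv 85: fwd; pos3(id82) recv 53: drop; pos4(id38) recv 82: fwd; pos5(id62) recv 38: drop; pos6(id72) recv 62: drop; pos0(id89) recv 72: drop
Round 2: pos2(id53) recv 89: fwd; pos3(id82) recv 85: fwd; pos5(id62) recv 82: fwd
Round 3: pos3(id82) recv 89: fwd; pos4(id38) recv 85: fwd; pos6(id72) recv 82: fwd
Round 4: pos4(id38) recv 89: fwd; pos5(id62) recv 85: fwd; pos0(id89) recv 82: drop
Round 5: pos5(id62) recv 89: fwd; pos6(id72) recv 85: fwd
Round 6: pos6(id72) recv 89: fwd; pos0(id89) recv 85: drop
Round 7: pos0(id89) recv 89: ELECTED

Answer: 72,82,85,89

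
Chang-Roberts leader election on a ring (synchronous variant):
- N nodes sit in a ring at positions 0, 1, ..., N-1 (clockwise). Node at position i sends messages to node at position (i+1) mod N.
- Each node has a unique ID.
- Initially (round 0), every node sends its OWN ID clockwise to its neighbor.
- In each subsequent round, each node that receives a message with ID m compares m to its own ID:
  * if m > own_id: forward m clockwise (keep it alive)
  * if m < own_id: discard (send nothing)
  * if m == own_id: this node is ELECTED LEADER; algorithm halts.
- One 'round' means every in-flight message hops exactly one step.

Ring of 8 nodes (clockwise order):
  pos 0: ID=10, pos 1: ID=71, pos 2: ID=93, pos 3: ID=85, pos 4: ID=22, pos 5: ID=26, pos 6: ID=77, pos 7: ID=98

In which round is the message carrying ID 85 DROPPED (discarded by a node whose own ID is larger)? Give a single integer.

Answer: 4

Derivation:
Round 1: pos1(id71) recv 10: drop; pos2(id93) recv 71: drop; pos3(id85) recv 93: fwd; pos4(id22) recv 85: fwd; pos5(id26) recv 22: drop; pos6(id77) recv 26: drop; pos7(id98) recv 77: drop; pos0(id10) recv 98: fwd
Round 2: pos4(id22) recv 93: fwd; pos5(id26) recv 85: fwd; pos1(id71) recv 98: fwd
Round 3: pos5(id26) recv 93: fwd; pos6(id77) recv 85: fwd; pos2(id93) recv 98: fwd
Round 4: pos6(id77) recv 93: fwd; pos7(id98) recv 85: drop; pos3(id85) recv 98: fwd
Round 5: pos7(id98) recv 93: drop; pos4(id22) recv 98: fwd
Round 6: pos5(id26) recv 98: fwd
Round 7: pos6(id77) recv 98: fwd
Round 8: pos7(id98) recv 98: ELECTED
Message ID 85 originates at pos 3; dropped at pos 7 in round 4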